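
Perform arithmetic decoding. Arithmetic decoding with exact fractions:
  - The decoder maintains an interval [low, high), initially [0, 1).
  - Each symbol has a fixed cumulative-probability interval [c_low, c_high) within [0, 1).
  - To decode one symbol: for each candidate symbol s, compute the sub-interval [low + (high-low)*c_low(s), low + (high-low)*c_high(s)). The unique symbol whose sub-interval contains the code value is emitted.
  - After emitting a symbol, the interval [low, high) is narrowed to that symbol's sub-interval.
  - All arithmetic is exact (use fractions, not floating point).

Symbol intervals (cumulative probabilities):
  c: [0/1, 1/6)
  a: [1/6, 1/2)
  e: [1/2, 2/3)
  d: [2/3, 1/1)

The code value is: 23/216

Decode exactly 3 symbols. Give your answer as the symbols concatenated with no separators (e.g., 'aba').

Answer: ced

Derivation:
Step 1: interval [0/1, 1/1), width = 1/1 - 0/1 = 1/1
  'c': [0/1 + 1/1*0/1, 0/1 + 1/1*1/6) = [0/1, 1/6) <- contains code 23/216
  'a': [0/1 + 1/1*1/6, 0/1 + 1/1*1/2) = [1/6, 1/2)
  'e': [0/1 + 1/1*1/2, 0/1 + 1/1*2/3) = [1/2, 2/3)
  'd': [0/1 + 1/1*2/3, 0/1 + 1/1*1/1) = [2/3, 1/1)
  emit 'c', narrow to [0/1, 1/6)
Step 2: interval [0/1, 1/6), width = 1/6 - 0/1 = 1/6
  'c': [0/1 + 1/6*0/1, 0/1 + 1/6*1/6) = [0/1, 1/36)
  'a': [0/1 + 1/6*1/6, 0/1 + 1/6*1/2) = [1/36, 1/12)
  'e': [0/1 + 1/6*1/2, 0/1 + 1/6*2/3) = [1/12, 1/9) <- contains code 23/216
  'd': [0/1 + 1/6*2/3, 0/1 + 1/6*1/1) = [1/9, 1/6)
  emit 'e', narrow to [1/12, 1/9)
Step 3: interval [1/12, 1/9), width = 1/9 - 1/12 = 1/36
  'c': [1/12 + 1/36*0/1, 1/12 + 1/36*1/6) = [1/12, 19/216)
  'a': [1/12 + 1/36*1/6, 1/12 + 1/36*1/2) = [19/216, 7/72)
  'e': [1/12 + 1/36*1/2, 1/12 + 1/36*2/3) = [7/72, 11/108)
  'd': [1/12 + 1/36*2/3, 1/12 + 1/36*1/1) = [11/108, 1/9) <- contains code 23/216
  emit 'd', narrow to [11/108, 1/9)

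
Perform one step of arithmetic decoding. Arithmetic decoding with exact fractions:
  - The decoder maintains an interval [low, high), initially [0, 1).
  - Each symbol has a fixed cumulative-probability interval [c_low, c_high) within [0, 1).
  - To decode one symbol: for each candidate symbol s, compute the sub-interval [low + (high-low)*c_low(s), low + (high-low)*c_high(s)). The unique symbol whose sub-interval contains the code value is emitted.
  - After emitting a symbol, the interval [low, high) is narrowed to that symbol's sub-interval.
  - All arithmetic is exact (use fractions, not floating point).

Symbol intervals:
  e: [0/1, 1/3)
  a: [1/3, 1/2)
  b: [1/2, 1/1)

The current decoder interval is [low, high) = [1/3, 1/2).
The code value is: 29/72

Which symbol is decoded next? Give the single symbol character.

Answer: a

Derivation:
Interval width = high − low = 1/2 − 1/3 = 1/6
Scaled code = (code − low) / width = (29/72 − 1/3) / 1/6 = 5/12
  e: [0/1, 1/3) 
  a: [1/3, 1/2) ← scaled code falls here ✓
  b: [1/2, 1/1) 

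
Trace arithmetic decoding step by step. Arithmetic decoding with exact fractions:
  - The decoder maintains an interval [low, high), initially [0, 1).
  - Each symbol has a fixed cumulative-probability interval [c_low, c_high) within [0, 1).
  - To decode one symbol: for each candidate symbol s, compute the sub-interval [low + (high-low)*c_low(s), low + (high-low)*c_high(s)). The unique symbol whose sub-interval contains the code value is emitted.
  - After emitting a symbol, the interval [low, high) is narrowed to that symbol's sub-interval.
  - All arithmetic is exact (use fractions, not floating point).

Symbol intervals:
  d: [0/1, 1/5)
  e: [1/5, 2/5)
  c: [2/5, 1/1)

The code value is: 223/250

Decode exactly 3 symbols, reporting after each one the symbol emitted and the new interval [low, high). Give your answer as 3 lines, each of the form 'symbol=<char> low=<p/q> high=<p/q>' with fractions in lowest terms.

Answer: symbol=c low=2/5 high=1/1
symbol=c low=16/25 high=1/1
symbol=c low=98/125 high=1/1

Derivation:
Step 1: interval [0/1, 1/1), width = 1/1 - 0/1 = 1/1
  'd': [0/1 + 1/1*0/1, 0/1 + 1/1*1/5) = [0/1, 1/5)
  'e': [0/1 + 1/1*1/5, 0/1 + 1/1*2/5) = [1/5, 2/5)
  'c': [0/1 + 1/1*2/5, 0/1 + 1/1*1/1) = [2/5, 1/1) <- contains code 223/250
  emit 'c', narrow to [2/5, 1/1)
Step 2: interval [2/5, 1/1), width = 1/1 - 2/5 = 3/5
  'd': [2/5 + 3/5*0/1, 2/5 + 3/5*1/5) = [2/5, 13/25)
  'e': [2/5 + 3/5*1/5, 2/5 + 3/5*2/5) = [13/25, 16/25)
  'c': [2/5 + 3/5*2/5, 2/5 + 3/5*1/1) = [16/25, 1/1) <- contains code 223/250
  emit 'c', narrow to [16/25, 1/1)
Step 3: interval [16/25, 1/1), width = 1/1 - 16/25 = 9/25
  'd': [16/25 + 9/25*0/1, 16/25 + 9/25*1/5) = [16/25, 89/125)
  'e': [16/25 + 9/25*1/5, 16/25 + 9/25*2/5) = [89/125, 98/125)
  'c': [16/25 + 9/25*2/5, 16/25 + 9/25*1/1) = [98/125, 1/1) <- contains code 223/250
  emit 'c', narrow to [98/125, 1/1)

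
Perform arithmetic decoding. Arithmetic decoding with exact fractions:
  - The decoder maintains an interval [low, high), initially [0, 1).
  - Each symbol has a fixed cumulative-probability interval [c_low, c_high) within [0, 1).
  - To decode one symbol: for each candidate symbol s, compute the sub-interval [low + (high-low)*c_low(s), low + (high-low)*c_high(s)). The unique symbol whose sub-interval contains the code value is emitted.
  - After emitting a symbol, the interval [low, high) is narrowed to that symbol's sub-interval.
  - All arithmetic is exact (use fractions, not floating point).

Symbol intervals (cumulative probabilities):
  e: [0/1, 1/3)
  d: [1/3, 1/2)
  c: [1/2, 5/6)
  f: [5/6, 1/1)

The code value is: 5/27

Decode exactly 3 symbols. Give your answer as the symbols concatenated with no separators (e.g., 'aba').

Answer: ece

Derivation:
Step 1: interval [0/1, 1/1), width = 1/1 - 0/1 = 1/1
  'e': [0/1 + 1/1*0/1, 0/1 + 1/1*1/3) = [0/1, 1/3) <- contains code 5/27
  'd': [0/1 + 1/1*1/3, 0/1 + 1/1*1/2) = [1/3, 1/2)
  'c': [0/1 + 1/1*1/2, 0/1 + 1/1*5/6) = [1/2, 5/6)
  'f': [0/1 + 1/1*5/6, 0/1 + 1/1*1/1) = [5/6, 1/1)
  emit 'e', narrow to [0/1, 1/3)
Step 2: interval [0/1, 1/3), width = 1/3 - 0/1 = 1/3
  'e': [0/1 + 1/3*0/1, 0/1 + 1/3*1/3) = [0/1, 1/9)
  'd': [0/1 + 1/3*1/3, 0/1 + 1/3*1/2) = [1/9, 1/6)
  'c': [0/1 + 1/3*1/2, 0/1 + 1/3*5/6) = [1/6, 5/18) <- contains code 5/27
  'f': [0/1 + 1/3*5/6, 0/1 + 1/3*1/1) = [5/18, 1/3)
  emit 'c', narrow to [1/6, 5/18)
Step 3: interval [1/6, 5/18), width = 5/18 - 1/6 = 1/9
  'e': [1/6 + 1/9*0/1, 1/6 + 1/9*1/3) = [1/6, 11/54) <- contains code 5/27
  'd': [1/6 + 1/9*1/3, 1/6 + 1/9*1/2) = [11/54, 2/9)
  'c': [1/6 + 1/9*1/2, 1/6 + 1/9*5/6) = [2/9, 7/27)
  'f': [1/6 + 1/9*5/6, 1/6 + 1/9*1/1) = [7/27, 5/18)
  emit 'e', narrow to [1/6, 11/54)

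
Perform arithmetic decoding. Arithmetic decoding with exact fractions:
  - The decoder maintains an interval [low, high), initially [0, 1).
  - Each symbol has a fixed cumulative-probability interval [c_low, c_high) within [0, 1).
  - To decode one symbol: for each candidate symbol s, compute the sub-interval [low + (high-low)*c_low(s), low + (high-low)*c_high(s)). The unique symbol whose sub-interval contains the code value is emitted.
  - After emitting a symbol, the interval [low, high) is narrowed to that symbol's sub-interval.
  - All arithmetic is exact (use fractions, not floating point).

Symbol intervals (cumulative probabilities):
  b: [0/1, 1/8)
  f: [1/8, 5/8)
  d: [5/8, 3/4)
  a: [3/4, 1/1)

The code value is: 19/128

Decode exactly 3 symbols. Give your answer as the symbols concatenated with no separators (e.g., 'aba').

Answer: fbf

Derivation:
Step 1: interval [0/1, 1/1), width = 1/1 - 0/1 = 1/1
  'b': [0/1 + 1/1*0/1, 0/1 + 1/1*1/8) = [0/1, 1/8)
  'f': [0/1 + 1/1*1/8, 0/1 + 1/1*5/8) = [1/8, 5/8) <- contains code 19/128
  'd': [0/1 + 1/1*5/8, 0/1 + 1/1*3/4) = [5/8, 3/4)
  'a': [0/1 + 1/1*3/4, 0/1 + 1/1*1/1) = [3/4, 1/1)
  emit 'f', narrow to [1/8, 5/8)
Step 2: interval [1/8, 5/8), width = 5/8 - 1/8 = 1/2
  'b': [1/8 + 1/2*0/1, 1/8 + 1/2*1/8) = [1/8, 3/16) <- contains code 19/128
  'f': [1/8 + 1/2*1/8, 1/8 + 1/2*5/8) = [3/16, 7/16)
  'd': [1/8 + 1/2*5/8, 1/8 + 1/2*3/4) = [7/16, 1/2)
  'a': [1/8 + 1/2*3/4, 1/8 + 1/2*1/1) = [1/2, 5/8)
  emit 'b', narrow to [1/8, 3/16)
Step 3: interval [1/8, 3/16), width = 3/16 - 1/8 = 1/16
  'b': [1/8 + 1/16*0/1, 1/8 + 1/16*1/8) = [1/8, 17/128)
  'f': [1/8 + 1/16*1/8, 1/8 + 1/16*5/8) = [17/128, 21/128) <- contains code 19/128
  'd': [1/8 + 1/16*5/8, 1/8 + 1/16*3/4) = [21/128, 11/64)
  'a': [1/8 + 1/16*3/4, 1/8 + 1/16*1/1) = [11/64, 3/16)
  emit 'f', narrow to [17/128, 21/128)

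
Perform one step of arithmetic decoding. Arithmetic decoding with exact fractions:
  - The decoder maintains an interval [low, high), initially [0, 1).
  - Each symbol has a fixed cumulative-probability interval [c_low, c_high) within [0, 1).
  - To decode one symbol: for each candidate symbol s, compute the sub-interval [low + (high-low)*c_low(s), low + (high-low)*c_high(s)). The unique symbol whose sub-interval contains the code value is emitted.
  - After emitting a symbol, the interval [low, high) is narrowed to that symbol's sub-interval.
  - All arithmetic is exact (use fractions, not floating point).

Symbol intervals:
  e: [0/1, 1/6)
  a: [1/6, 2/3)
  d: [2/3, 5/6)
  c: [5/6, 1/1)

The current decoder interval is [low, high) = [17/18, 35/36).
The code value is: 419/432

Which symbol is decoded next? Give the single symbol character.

Interval width = high − low = 35/36 − 17/18 = 1/36
Scaled code = (code − low) / width = (419/432 − 17/18) / 1/36 = 11/12
  e: [0/1, 1/6) 
  a: [1/6, 2/3) 
  d: [2/3, 5/6) 
  c: [5/6, 1/1) ← scaled code falls here ✓

Answer: c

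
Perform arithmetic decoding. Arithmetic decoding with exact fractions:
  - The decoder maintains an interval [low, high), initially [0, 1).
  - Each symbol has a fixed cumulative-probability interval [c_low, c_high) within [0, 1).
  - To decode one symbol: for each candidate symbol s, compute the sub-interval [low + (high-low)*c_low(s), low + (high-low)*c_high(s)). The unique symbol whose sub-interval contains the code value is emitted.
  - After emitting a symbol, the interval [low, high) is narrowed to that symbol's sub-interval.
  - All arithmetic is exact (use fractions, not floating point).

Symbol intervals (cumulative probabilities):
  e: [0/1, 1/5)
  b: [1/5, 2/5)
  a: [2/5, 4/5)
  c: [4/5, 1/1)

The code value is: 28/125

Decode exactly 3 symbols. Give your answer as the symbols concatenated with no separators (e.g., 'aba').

Answer: bea

Derivation:
Step 1: interval [0/1, 1/1), width = 1/1 - 0/1 = 1/1
  'e': [0/1 + 1/1*0/1, 0/1 + 1/1*1/5) = [0/1, 1/5)
  'b': [0/1 + 1/1*1/5, 0/1 + 1/1*2/5) = [1/5, 2/5) <- contains code 28/125
  'a': [0/1 + 1/1*2/5, 0/1 + 1/1*4/5) = [2/5, 4/5)
  'c': [0/1 + 1/1*4/5, 0/1 + 1/1*1/1) = [4/5, 1/1)
  emit 'b', narrow to [1/5, 2/5)
Step 2: interval [1/5, 2/5), width = 2/5 - 1/5 = 1/5
  'e': [1/5 + 1/5*0/1, 1/5 + 1/5*1/5) = [1/5, 6/25) <- contains code 28/125
  'b': [1/5 + 1/5*1/5, 1/5 + 1/5*2/5) = [6/25, 7/25)
  'a': [1/5 + 1/5*2/5, 1/5 + 1/5*4/5) = [7/25, 9/25)
  'c': [1/5 + 1/5*4/5, 1/5 + 1/5*1/1) = [9/25, 2/5)
  emit 'e', narrow to [1/5, 6/25)
Step 3: interval [1/5, 6/25), width = 6/25 - 1/5 = 1/25
  'e': [1/5 + 1/25*0/1, 1/5 + 1/25*1/5) = [1/5, 26/125)
  'b': [1/5 + 1/25*1/5, 1/5 + 1/25*2/5) = [26/125, 27/125)
  'a': [1/5 + 1/25*2/5, 1/5 + 1/25*4/5) = [27/125, 29/125) <- contains code 28/125
  'c': [1/5 + 1/25*4/5, 1/5 + 1/25*1/1) = [29/125, 6/25)
  emit 'a', narrow to [27/125, 29/125)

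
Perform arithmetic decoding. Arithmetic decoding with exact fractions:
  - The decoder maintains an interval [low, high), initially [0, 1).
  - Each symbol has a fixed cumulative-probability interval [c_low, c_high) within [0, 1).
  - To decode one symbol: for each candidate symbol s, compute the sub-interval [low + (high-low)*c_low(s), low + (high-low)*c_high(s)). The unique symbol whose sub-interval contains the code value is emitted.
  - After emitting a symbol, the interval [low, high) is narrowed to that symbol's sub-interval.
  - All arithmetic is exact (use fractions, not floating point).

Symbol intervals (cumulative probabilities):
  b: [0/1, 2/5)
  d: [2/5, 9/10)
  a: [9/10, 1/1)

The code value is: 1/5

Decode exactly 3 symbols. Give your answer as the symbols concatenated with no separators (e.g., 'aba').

Step 1: interval [0/1, 1/1), width = 1/1 - 0/1 = 1/1
  'b': [0/1 + 1/1*0/1, 0/1 + 1/1*2/5) = [0/1, 2/5) <- contains code 1/5
  'd': [0/1 + 1/1*2/5, 0/1 + 1/1*9/10) = [2/5, 9/10)
  'a': [0/1 + 1/1*9/10, 0/1 + 1/1*1/1) = [9/10, 1/1)
  emit 'b', narrow to [0/1, 2/5)
Step 2: interval [0/1, 2/5), width = 2/5 - 0/1 = 2/5
  'b': [0/1 + 2/5*0/1, 0/1 + 2/5*2/5) = [0/1, 4/25)
  'd': [0/1 + 2/5*2/5, 0/1 + 2/5*9/10) = [4/25, 9/25) <- contains code 1/5
  'a': [0/1 + 2/5*9/10, 0/1 + 2/5*1/1) = [9/25, 2/5)
  emit 'd', narrow to [4/25, 9/25)
Step 3: interval [4/25, 9/25), width = 9/25 - 4/25 = 1/5
  'b': [4/25 + 1/5*0/1, 4/25 + 1/5*2/5) = [4/25, 6/25) <- contains code 1/5
  'd': [4/25 + 1/5*2/5, 4/25 + 1/5*9/10) = [6/25, 17/50)
  'a': [4/25 + 1/5*9/10, 4/25 + 1/5*1/1) = [17/50, 9/25)
  emit 'b', narrow to [4/25, 6/25)

Answer: bdb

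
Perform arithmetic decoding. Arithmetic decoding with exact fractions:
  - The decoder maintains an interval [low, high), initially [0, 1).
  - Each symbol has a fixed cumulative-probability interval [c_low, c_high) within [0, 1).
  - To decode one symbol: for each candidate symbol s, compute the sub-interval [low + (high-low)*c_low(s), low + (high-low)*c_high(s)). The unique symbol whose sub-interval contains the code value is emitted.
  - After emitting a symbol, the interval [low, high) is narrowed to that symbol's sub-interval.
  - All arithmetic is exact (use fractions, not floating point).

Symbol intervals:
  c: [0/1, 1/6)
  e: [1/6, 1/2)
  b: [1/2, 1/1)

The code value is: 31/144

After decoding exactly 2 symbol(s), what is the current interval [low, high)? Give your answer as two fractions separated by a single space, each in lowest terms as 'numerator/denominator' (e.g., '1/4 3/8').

Answer: 1/6 2/9

Derivation:
Step 1: interval [0/1, 1/1), width = 1/1 - 0/1 = 1/1
  'c': [0/1 + 1/1*0/1, 0/1 + 1/1*1/6) = [0/1, 1/6)
  'e': [0/1 + 1/1*1/6, 0/1 + 1/1*1/2) = [1/6, 1/2) <- contains code 31/144
  'b': [0/1 + 1/1*1/2, 0/1 + 1/1*1/1) = [1/2, 1/1)
  emit 'e', narrow to [1/6, 1/2)
Step 2: interval [1/6, 1/2), width = 1/2 - 1/6 = 1/3
  'c': [1/6 + 1/3*0/1, 1/6 + 1/3*1/6) = [1/6, 2/9) <- contains code 31/144
  'e': [1/6 + 1/3*1/6, 1/6 + 1/3*1/2) = [2/9, 1/3)
  'b': [1/6 + 1/3*1/2, 1/6 + 1/3*1/1) = [1/3, 1/2)
  emit 'c', narrow to [1/6, 2/9)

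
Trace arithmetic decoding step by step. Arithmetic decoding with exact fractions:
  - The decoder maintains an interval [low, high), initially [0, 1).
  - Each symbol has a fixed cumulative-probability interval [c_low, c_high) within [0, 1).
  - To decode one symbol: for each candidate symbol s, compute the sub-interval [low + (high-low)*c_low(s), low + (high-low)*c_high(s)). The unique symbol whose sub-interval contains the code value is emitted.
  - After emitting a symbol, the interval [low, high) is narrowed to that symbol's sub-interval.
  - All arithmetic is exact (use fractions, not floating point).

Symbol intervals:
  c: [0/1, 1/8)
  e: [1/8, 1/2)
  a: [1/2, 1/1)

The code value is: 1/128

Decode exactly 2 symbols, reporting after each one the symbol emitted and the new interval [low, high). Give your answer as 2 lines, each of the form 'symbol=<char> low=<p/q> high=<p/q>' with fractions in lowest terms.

Answer: symbol=c low=0/1 high=1/8
symbol=c low=0/1 high=1/64

Derivation:
Step 1: interval [0/1, 1/1), width = 1/1 - 0/1 = 1/1
  'c': [0/1 + 1/1*0/1, 0/1 + 1/1*1/8) = [0/1, 1/8) <- contains code 1/128
  'e': [0/1 + 1/1*1/8, 0/1 + 1/1*1/2) = [1/8, 1/2)
  'a': [0/1 + 1/1*1/2, 0/1 + 1/1*1/1) = [1/2, 1/1)
  emit 'c', narrow to [0/1, 1/8)
Step 2: interval [0/1, 1/8), width = 1/8 - 0/1 = 1/8
  'c': [0/1 + 1/8*0/1, 0/1 + 1/8*1/8) = [0/1, 1/64) <- contains code 1/128
  'e': [0/1 + 1/8*1/8, 0/1 + 1/8*1/2) = [1/64, 1/16)
  'a': [0/1 + 1/8*1/2, 0/1 + 1/8*1/1) = [1/16, 1/8)
  emit 'c', narrow to [0/1, 1/64)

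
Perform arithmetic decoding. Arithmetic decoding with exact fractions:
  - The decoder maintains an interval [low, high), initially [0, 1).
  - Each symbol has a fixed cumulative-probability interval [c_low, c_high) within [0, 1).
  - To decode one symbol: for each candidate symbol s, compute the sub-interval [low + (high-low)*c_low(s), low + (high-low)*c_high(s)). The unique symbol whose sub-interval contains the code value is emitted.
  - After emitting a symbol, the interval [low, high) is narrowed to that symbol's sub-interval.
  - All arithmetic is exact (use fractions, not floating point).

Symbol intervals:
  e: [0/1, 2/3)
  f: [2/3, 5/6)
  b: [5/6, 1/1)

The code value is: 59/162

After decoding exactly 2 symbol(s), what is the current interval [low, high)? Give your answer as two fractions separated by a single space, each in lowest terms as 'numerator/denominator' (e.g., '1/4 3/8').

Step 1: interval [0/1, 1/1), width = 1/1 - 0/1 = 1/1
  'e': [0/1 + 1/1*0/1, 0/1 + 1/1*2/3) = [0/1, 2/3) <- contains code 59/162
  'f': [0/1 + 1/1*2/3, 0/1 + 1/1*5/6) = [2/3, 5/6)
  'b': [0/1 + 1/1*5/6, 0/1 + 1/1*1/1) = [5/6, 1/1)
  emit 'e', narrow to [0/1, 2/3)
Step 2: interval [0/1, 2/3), width = 2/3 - 0/1 = 2/3
  'e': [0/1 + 2/3*0/1, 0/1 + 2/3*2/3) = [0/1, 4/9) <- contains code 59/162
  'f': [0/1 + 2/3*2/3, 0/1 + 2/3*5/6) = [4/9, 5/9)
  'b': [0/1 + 2/3*5/6, 0/1 + 2/3*1/1) = [5/9, 2/3)
  emit 'e', narrow to [0/1, 4/9)

Answer: 0/1 4/9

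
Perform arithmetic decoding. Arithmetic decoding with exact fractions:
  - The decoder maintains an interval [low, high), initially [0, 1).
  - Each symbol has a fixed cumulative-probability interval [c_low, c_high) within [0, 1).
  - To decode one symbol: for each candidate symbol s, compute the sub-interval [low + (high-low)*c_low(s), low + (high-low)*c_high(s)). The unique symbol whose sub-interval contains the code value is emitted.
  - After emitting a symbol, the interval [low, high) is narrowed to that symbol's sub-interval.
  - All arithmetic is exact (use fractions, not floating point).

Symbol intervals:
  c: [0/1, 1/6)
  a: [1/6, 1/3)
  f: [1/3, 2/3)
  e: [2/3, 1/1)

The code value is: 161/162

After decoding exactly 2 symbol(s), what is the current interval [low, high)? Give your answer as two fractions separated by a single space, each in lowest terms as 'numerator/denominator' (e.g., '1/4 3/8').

Step 1: interval [0/1, 1/1), width = 1/1 - 0/1 = 1/1
  'c': [0/1 + 1/1*0/1, 0/1 + 1/1*1/6) = [0/1, 1/6)
  'a': [0/1 + 1/1*1/6, 0/1 + 1/1*1/3) = [1/6, 1/3)
  'f': [0/1 + 1/1*1/3, 0/1 + 1/1*2/3) = [1/3, 2/3)
  'e': [0/1 + 1/1*2/3, 0/1 + 1/1*1/1) = [2/3, 1/1) <- contains code 161/162
  emit 'e', narrow to [2/3, 1/1)
Step 2: interval [2/3, 1/1), width = 1/1 - 2/3 = 1/3
  'c': [2/3 + 1/3*0/1, 2/3 + 1/3*1/6) = [2/3, 13/18)
  'a': [2/3 + 1/3*1/6, 2/3 + 1/3*1/3) = [13/18, 7/9)
  'f': [2/3 + 1/3*1/3, 2/3 + 1/3*2/3) = [7/9, 8/9)
  'e': [2/3 + 1/3*2/3, 2/3 + 1/3*1/1) = [8/9, 1/1) <- contains code 161/162
  emit 'e', narrow to [8/9, 1/1)

Answer: 8/9 1/1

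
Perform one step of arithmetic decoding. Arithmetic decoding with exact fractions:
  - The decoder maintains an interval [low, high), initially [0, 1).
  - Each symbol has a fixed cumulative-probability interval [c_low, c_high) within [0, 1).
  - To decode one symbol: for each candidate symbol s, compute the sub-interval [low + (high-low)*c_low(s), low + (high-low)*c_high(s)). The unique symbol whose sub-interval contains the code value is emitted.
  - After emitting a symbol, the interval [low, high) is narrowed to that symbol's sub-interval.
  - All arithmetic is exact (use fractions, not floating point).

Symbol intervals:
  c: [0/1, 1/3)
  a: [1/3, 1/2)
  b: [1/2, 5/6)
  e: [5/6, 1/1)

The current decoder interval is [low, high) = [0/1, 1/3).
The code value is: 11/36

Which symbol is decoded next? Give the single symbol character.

Answer: e

Derivation:
Interval width = high − low = 1/3 − 0/1 = 1/3
Scaled code = (code − low) / width = (11/36 − 0/1) / 1/3 = 11/12
  c: [0/1, 1/3) 
  a: [1/3, 1/2) 
  b: [1/2, 5/6) 
  e: [5/6, 1/1) ← scaled code falls here ✓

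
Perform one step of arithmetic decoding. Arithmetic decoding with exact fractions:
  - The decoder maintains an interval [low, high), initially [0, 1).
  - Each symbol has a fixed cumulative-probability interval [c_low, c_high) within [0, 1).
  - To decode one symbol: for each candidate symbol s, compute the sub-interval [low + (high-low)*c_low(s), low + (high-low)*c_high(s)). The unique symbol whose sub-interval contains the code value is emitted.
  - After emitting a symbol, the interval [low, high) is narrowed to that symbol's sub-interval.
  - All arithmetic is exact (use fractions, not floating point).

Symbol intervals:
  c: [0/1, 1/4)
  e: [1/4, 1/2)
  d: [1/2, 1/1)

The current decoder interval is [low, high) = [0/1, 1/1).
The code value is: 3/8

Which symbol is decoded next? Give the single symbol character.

Interval width = high − low = 1/1 − 0/1 = 1/1
Scaled code = (code − low) / width = (3/8 − 0/1) / 1/1 = 3/8
  c: [0/1, 1/4) 
  e: [1/4, 1/2) ← scaled code falls here ✓
  d: [1/2, 1/1) 

Answer: e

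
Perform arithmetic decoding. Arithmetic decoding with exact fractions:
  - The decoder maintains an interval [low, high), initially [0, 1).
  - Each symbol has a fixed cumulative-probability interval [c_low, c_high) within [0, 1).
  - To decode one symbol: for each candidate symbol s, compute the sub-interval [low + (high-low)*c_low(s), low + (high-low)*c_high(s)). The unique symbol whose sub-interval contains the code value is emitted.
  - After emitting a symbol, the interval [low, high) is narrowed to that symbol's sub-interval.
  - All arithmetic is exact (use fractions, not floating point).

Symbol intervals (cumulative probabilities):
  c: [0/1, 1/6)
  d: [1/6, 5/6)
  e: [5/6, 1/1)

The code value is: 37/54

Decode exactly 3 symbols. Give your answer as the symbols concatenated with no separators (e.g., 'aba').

Step 1: interval [0/1, 1/1), width = 1/1 - 0/1 = 1/1
  'c': [0/1 + 1/1*0/1, 0/1 + 1/1*1/6) = [0/1, 1/6)
  'd': [0/1 + 1/1*1/6, 0/1 + 1/1*5/6) = [1/6, 5/6) <- contains code 37/54
  'e': [0/1 + 1/1*5/6, 0/1 + 1/1*1/1) = [5/6, 1/1)
  emit 'd', narrow to [1/6, 5/6)
Step 2: interval [1/6, 5/6), width = 5/6 - 1/6 = 2/3
  'c': [1/6 + 2/3*0/1, 1/6 + 2/3*1/6) = [1/6, 5/18)
  'd': [1/6 + 2/3*1/6, 1/6 + 2/3*5/6) = [5/18, 13/18) <- contains code 37/54
  'e': [1/6 + 2/3*5/6, 1/6 + 2/3*1/1) = [13/18, 5/6)
  emit 'd', narrow to [5/18, 13/18)
Step 3: interval [5/18, 13/18), width = 13/18 - 5/18 = 4/9
  'c': [5/18 + 4/9*0/1, 5/18 + 4/9*1/6) = [5/18, 19/54)
  'd': [5/18 + 4/9*1/6, 5/18 + 4/9*5/6) = [19/54, 35/54)
  'e': [5/18 + 4/9*5/6, 5/18 + 4/9*1/1) = [35/54, 13/18) <- contains code 37/54
  emit 'e', narrow to [35/54, 13/18)

Answer: dde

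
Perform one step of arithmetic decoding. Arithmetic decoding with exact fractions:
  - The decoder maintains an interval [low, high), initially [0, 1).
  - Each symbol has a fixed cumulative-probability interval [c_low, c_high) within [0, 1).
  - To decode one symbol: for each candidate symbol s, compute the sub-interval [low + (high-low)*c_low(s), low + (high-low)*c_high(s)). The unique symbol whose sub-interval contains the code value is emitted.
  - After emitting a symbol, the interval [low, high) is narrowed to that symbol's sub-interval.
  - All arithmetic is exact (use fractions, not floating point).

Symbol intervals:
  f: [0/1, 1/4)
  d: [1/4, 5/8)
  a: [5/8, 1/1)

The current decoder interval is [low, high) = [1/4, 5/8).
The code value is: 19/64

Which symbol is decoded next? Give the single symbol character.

Interval width = high − low = 5/8 − 1/4 = 3/8
Scaled code = (code − low) / width = (19/64 − 1/4) / 3/8 = 1/8
  f: [0/1, 1/4) ← scaled code falls here ✓
  d: [1/4, 5/8) 
  a: [5/8, 1/1) 

Answer: f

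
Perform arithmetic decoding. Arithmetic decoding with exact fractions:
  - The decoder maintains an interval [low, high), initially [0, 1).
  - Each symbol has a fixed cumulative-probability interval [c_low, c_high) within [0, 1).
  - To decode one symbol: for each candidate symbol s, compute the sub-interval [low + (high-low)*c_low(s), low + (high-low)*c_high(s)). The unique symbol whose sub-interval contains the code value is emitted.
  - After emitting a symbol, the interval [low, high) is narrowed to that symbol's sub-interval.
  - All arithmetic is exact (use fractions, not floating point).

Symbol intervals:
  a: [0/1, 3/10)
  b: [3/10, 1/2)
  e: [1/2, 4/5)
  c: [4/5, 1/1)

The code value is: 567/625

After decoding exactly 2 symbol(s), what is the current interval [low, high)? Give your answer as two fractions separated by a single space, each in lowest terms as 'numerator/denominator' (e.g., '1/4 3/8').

Step 1: interval [0/1, 1/1), width = 1/1 - 0/1 = 1/1
  'a': [0/1 + 1/1*0/1, 0/1 + 1/1*3/10) = [0/1, 3/10)
  'b': [0/1 + 1/1*3/10, 0/1 + 1/1*1/2) = [3/10, 1/2)
  'e': [0/1 + 1/1*1/2, 0/1 + 1/1*4/5) = [1/2, 4/5)
  'c': [0/1 + 1/1*4/5, 0/1 + 1/1*1/1) = [4/5, 1/1) <- contains code 567/625
  emit 'c', narrow to [4/5, 1/1)
Step 2: interval [4/5, 1/1), width = 1/1 - 4/5 = 1/5
  'a': [4/5 + 1/5*0/1, 4/5 + 1/5*3/10) = [4/5, 43/50)
  'b': [4/5 + 1/5*3/10, 4/5 + 1/5*1/2) = [43/50, 9/10)
  'e': [4/5 + 1/5*1/2, 4/5 + 1/5*4/5) = [9/10, 24/25) <- contains code 567/625
  'c': [4/5 + 1/5*4/5, 4/5 + 1/5*1/1) = [24/25, 1/1)
  emit 'e', narrow to [9/10, 24/25)

Answer: 9/10 24/25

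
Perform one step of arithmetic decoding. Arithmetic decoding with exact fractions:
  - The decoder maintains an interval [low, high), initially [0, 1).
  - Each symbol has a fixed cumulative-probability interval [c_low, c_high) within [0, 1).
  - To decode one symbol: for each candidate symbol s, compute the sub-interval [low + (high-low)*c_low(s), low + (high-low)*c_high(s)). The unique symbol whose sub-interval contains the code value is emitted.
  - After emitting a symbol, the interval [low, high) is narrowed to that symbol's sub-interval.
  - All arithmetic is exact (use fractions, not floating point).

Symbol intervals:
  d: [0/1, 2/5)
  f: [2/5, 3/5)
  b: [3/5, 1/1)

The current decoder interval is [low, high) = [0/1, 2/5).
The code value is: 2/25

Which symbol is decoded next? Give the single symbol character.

Answer: d

Derivation:
Interval width = high − low = 2/5 − 0/1 = 2/5
Scaled code = (code − low) / width = (2/25 − 0/1) / 2/5 = 1/5
  d: [0/1, 2/5) ← scaled code falls here ✓
  f: [2/5, 3/5) 
  b: [3/5, 1/1) 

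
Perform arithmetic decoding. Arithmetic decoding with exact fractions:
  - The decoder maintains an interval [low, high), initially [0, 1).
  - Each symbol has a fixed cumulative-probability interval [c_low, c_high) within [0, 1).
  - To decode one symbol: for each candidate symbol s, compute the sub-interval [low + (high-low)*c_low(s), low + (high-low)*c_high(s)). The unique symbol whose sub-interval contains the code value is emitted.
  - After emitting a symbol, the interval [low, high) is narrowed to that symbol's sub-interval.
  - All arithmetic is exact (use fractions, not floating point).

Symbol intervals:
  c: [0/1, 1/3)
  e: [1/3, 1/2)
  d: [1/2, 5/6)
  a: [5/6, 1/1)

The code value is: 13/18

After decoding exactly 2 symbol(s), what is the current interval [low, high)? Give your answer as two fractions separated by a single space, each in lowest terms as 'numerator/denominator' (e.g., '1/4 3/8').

Answer: 2/3 7/9

Derivation:
Step 1: interval [0/1, 1/1), width = 1/1 - 0/1 = 1/1
  'c': [0/1 + 1/1*0/1, 0/1 + 1/1*1/3) = [0/1, 1/3)
  'e': [0/1 + 1/1*1/3, 0/1 + 1/1*1/2) = [1/3, 1/2)
  'd': [0/1 + 1/1*1/2, 0/1 + 1/1*5/6) = [1/2, 5/6) <- contains code 13/18
  'a': [0/1 + 1/1*5/6, 0/1 + 1/1*1/1) = [5/6, 1/1)
  emit 'd', narrow to [1/2, 5/6)
Step 2: interval [1/2, 5/6), width = 5/6 - 1/2 = 1/3
  'c': [1/2 + 1/3*0/1, 1/2 + 1/3*1/3) = [1/2, 11/18)
  'e': [1/2 + 1/3*1/3, 1/2 + 1/3*1/2) = [11/18, 2/3)
  'd': [1/2 + 1/3*1/2, 1/2 + 1/3*5/6) = [2/3, 7/9) <- contains code 13/18
  'a': [1/2 + 1/3*5/6, 1/2 + 1/3*1/1) = [7/9, 5/6)
  emit 'd', narrow to [2/3, 7/9)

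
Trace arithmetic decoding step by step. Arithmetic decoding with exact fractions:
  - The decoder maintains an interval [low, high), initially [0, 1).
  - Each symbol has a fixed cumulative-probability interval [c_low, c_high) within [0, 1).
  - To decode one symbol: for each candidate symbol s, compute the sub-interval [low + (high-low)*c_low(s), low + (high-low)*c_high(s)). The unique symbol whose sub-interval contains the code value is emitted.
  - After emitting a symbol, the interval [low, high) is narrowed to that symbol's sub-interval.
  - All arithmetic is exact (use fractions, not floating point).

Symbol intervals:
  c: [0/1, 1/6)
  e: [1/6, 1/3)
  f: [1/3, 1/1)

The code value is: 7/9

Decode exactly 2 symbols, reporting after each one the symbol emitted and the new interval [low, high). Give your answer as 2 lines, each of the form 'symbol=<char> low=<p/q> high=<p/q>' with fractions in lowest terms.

Answer: symbol=f low=1/3 high=1/1
symbol=f low=5/9 high=1/1

Derivation:
Step 1: interval [0/1, 1/1), width = 1/1 - 0/1 = 1/1
  'c': [0/1 + 1/1*0/1, 0/1 + 1/1*1/6) = [0/1, 1/6)
  'e': [0/1 + 1/1*1/6, 0/1 + 1/1*1/3) = [1/6, 1/3)
  'f': [0/1 + 1/1*1/3, 0/1 + 1/1*1/1) = [1/3, 1/1) <- contains code 7/9
  emit 'f', narrow to [1/3, 1/1)
Step 2: interval [1/3, 1/1), width = 1/1 - 1/3 = 2/3
  'c': [1/3 + 2/3*0/1, 1/3 + 2/3*1/6) = [1/3, 4/9)
  'e': [1/3 + 2/3*1/6, 1/3 + 2/3*1/3) = [4/9, 5/9)
  'f': [1/3 + 2/3*1/3, 1/3 + 2/3*1/1) = [5/9, 1/1) <- contains code 7/9
  emit 'f', narrow to [5/9, 1/1)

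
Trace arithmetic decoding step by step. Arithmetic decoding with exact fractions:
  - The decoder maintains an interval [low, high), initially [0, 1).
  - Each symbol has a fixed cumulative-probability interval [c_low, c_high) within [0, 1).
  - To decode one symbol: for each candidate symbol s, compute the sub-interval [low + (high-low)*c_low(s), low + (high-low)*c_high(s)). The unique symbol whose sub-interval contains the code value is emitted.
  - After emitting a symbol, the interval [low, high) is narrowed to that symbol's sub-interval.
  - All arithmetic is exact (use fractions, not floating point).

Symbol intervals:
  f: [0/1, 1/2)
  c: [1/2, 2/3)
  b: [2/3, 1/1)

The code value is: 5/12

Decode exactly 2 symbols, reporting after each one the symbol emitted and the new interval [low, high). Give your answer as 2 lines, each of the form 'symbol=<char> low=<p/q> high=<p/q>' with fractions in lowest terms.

Step 1: interval [0/1, 1/1), width = 1/1 - 0/1 = 1/1
  'f': [0/1 + 1/1*0/1, 0/1 + 1/1*1/2) = [0/1, 1/2) <- contains code 5/12
  'c': [0/1 + 1/1*1/2, 0/1 + 1/1*2/3) = [1/2, 2/3)
  'b': [0/1 + 1/1*2/3, 0/1 + 1/1*1/1) = [2/3, 1/1)
  emit 'f', narrow to [0/1, 1/2)
Step 2: interval [0/1, 1/2), width = 1/2 - 0/1 = 1/2
  'f': [0/1 + 1/2*0/1, 0/1 + 1/2*1/2) = [0/1, 1/4)
  'c': [0/1 + 1/2*1/2, 0/1 + 1/2*2/3) = [1/4, 1/3)
  'b': [0/1 + 1/2*2/3, 0/1 + 1/2*1/1) = [1/3, 1/2) <- contains code 5/12
  emit 'b', narrow to [1/3, 1/2)

Answer: symbol=f low=0/1 high=1/2
symbol=b low=1/3 high=1/2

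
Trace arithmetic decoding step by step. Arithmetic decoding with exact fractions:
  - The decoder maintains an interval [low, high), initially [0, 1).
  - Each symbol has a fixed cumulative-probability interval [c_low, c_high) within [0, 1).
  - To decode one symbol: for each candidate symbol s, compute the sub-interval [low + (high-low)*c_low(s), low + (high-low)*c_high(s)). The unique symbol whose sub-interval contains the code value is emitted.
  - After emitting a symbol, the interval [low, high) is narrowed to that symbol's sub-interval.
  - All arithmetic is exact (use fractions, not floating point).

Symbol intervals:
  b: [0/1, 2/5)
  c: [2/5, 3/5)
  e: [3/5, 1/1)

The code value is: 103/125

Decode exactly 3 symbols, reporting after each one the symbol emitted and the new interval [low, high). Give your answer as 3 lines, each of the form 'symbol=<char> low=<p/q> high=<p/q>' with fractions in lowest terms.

Step 1: interval [0/1, 1/1), width = 1/1 - 0/1 = 1/1
  'b': [0/1 + 1/1*0/1, 0/1 + 1/1*2/5) = [0/1, 2/5)
  'c': [0/1 + 1/1*2/5, 0/1 + 1/1*3/5) = [2/5, 3/5)
  'e': [0/1 + 1/1*3/5, 0/1 + 1/1*1/1) = [3/5, 1/1) <- contains code 103/125
  emit 'e', narrow to [3/5, 1/1)
Step 2: interval [3/5, 1/1), width = 1/1 - 3/5 = 2/5
  'b': [3/5 + 2/5*0/1, 3/5 + 2/5*2/5) = [3/5, 19/25)
  'c': [3/5 + 2/5*2/5, 3/5 + 2/5*3/5) = [19/25, 21/25) <- contains code 103/125
  'e': [3/5 + 2/5*3/5, 3/5 + 2/5*1/1) = [21/25, 1/1)
  emit 'c', narrow to [19/25, 21/25)
Step 3: interval [19/25, 21/25), width = 21/25 - 19/25 = 2/25
  'b': [19/25 + 2/25*0/1, 19/25 + 2/25*2/5) = [19/25, 99/125)
  'c': [19/25 + 2/25*2/5, 19/25 + 2/25*3/5) = [99/125, 101/125)
  'e': [19/25 + 2/25*3/5, 19/25 + 2/25*1/1) = [101/125, 21/25) <- contains code 103/125
  emit 'e', narrow to [101/125, 21/25)

Answer: symbol=e low=3/5 high=1/1
symbol=c low=19/25 high=21/25
symbol=e low=101/125 high=21/25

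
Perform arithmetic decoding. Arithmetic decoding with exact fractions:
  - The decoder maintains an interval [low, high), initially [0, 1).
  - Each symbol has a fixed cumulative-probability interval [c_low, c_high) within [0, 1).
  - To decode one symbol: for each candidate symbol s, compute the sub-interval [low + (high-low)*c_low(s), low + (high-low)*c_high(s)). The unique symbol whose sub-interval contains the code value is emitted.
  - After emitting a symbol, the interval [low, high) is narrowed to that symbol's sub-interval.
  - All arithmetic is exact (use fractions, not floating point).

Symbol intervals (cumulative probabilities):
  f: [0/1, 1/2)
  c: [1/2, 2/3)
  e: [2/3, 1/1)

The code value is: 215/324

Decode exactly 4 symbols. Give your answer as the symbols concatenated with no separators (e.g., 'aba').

Step 1: interval [0/1, 1/1), width = 1/1 - 0/1 = 1/1
  'f': [0/1 + 1/1*0/1, 0/1 + 1/1*1/2) = [0/1, 1/2)
  'c': [0/1 + 1/1*1/2, 0/1 + 1/1*2/3) = [1/2, 2/3) <- contains code 215/324
  'e': [0/1 + 1/1*2/3, 0/1 + 1/1*1/1) = [2/3, 1/1)
  emit 'c', narrow to [1/2, 2/3)
Step 2: interval [1/2, 2/3), width = 2/3 - 1/2 = 1/6
  'f': [1/2 + 1/6*0/1, 1/2 + 1/6*1/2) = [1/2, 7/12)
  'c': [1/2 + 1/6*1/2, 1/2 + 1/6*2/3) = [7/12, 11/18)
  'e': [1/2 + 1/6*2/3, 1/2 + 1/6*1/1) = [11/18, 2/3) <- contains code 215/324
  emit 'e', narrow to [11/18, 2/3)
Step 3: interval [11/18, 2/3), width = 2/3 - 11/18 = 1/18
  'f': [11/18 + 1/18*0/1, 11/18 + 1/18*1/2) = [11/18, 23/36)
  'c': [11/18 + 1/18*1/2, 11/18 + 1/18*2/3) = [23/36, 35/54)
  'e': [11/18 + 1/18*2/3, 11/18 + 1/18*1/1) = [35/54, 2/3) <- contains code 215/324
  emit 'e', narrow to [35/54, 2/3)
Step 4: interval [35/54, 2/3), width = 2/3 - 35/54 = 1/54
  'f': [35/54 + 1/54*0/1, 35/54 + 1/54*1/2) = [35/54, 71/108)
  'c': [35/54 + 1/54*1/2, 35/54 + 1/54*2/3) = [71/108, 107/162)
  'e': [35/54 + 1/54*2/3, 35/54 + 1/54*1/1) = [107/162, 2/3) <- contains code 215/324
  emit 'e', narrow to [107/162, 2/3)

Answer: ceee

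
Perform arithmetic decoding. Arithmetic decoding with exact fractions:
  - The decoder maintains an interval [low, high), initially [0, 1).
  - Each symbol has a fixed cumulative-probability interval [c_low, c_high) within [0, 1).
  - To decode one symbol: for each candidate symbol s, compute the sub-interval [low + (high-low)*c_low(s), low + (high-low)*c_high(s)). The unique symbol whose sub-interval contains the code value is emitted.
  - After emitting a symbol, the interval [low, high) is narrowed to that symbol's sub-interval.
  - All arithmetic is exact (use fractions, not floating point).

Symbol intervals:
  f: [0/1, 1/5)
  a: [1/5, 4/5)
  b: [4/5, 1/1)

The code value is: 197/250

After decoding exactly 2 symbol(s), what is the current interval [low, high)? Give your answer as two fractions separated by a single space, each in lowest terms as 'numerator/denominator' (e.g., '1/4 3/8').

Answer: 17/25 4/5

Derivation:
Step 1: interval [0/1, 1/1), width = 1/1 - 0/1 = 1/1
  'f': [0/1 + 1/1*0/1, 0/1 + 1/1*1/5) = [0/1, 1/5)
  'a': [0/1 + 1/1*1/5, 0/1 + 1/1*4/5) = [1/5, 4/5) <- contains code 197/250
  'b': [0/1 + 1/1*4/5, 0/1 + 1/1*1/1) = [4/5, 1/1)
  emit 'a', narrow to [1/5, 4/5)
Step 2: interval [1/5, 4/5), width = 4/5 - 1/5 = 3/5
  'f': [1/5 + 3/5*0/1, 1/5 + 3/5*1/5) = [1/5, 8/25)
  'a': [1/5 + 3/5*1/5, 1/5 + 3/5*4/5) = [8/25, 17/25)
  'b': [1/5 + 3/5*4/5, 1/5 + 3/5*1/1) = [17/25, 4/5) <- contains code 197/250
  emit 'b', narrow to [17/25, 4/5)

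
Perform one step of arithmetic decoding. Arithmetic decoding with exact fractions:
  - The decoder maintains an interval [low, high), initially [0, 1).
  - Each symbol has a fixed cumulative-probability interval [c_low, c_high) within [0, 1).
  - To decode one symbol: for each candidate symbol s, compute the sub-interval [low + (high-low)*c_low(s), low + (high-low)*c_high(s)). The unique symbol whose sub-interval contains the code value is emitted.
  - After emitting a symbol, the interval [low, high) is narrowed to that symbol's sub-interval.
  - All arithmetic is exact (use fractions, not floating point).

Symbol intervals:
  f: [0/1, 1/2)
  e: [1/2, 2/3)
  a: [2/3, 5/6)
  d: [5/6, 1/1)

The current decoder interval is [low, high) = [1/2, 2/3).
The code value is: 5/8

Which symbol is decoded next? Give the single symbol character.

Answer: a

Derivation:
Interval width = high − low = 2/3 − 1/2 = 1/6
Scaled code = (code − low) / width = (5/8 − 1/2) / 1/6 = 3/4
  f: [0/1, 1/2) 
  e: [1/2, 2/3) 
  a: [2/3, 5/6) ← scaled code falls here ✓
  d: [5/6, 1/1) 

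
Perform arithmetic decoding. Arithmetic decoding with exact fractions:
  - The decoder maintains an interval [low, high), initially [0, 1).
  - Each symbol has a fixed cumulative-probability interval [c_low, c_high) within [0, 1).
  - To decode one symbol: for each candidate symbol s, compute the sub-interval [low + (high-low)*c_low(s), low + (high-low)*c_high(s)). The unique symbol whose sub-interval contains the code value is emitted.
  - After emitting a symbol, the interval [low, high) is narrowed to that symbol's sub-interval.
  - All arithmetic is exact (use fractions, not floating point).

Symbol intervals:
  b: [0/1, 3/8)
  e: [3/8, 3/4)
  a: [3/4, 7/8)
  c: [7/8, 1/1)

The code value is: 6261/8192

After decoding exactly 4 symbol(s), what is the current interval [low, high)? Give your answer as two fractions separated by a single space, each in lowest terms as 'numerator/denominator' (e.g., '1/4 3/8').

Answer: 1563/2048 3135/4096

Derivation:
Step 1: interval [0/1, 1/1), width = 1/1 - 0/1 = 1/1
  'b': [0/1 + 1/1*0/1, 0/1 + 1/1*3/8) = [0/1, 3/8)
  'e': [0/1 + 1/1*3/8, 0/1 + 1/1*3/4) = [3/8, 3/4)
  'a': [0/1 + 1/1*3/4, 0/1 + 1/1*7/8) = [3/4, 7/8) <- contains code 6261/8192
  'c': [0/1 + 1/1*7/8, 0/1 + 1/1*1/1) = [7/8, 1/1)
  emit 'a', narrow to [3/4, 7/8)
Step 2: interval [3/4, 7/8), width = 7/8 - 3/4 = 1/8
  'b': [3/4 + 1/8*0/1, 3/4 + 1/8*3/8) = [3/4, 51/64) <- contains code 6261/8192
  'e': [3/4 + 1/8*3/8, 3/4 + 1/8*3/4) = [51/64, 27/32)
  'a': [3/4 + 1/8*3/4, 3/4 + 1/8*7/8) = [27/32, 55/64)
  'c': [3/4 + 1/8*7/8, 3/4 + 1/8*1/1) = [55/64, 7/8)
  emit 'b', narrow to [3/4, 51/64)
Step 3: interval [3/4, 51/64), width = 51/64 - 3/4 = 3/64
  'b': [3/4 + 3/64*0/1, 3/4 + 3/64*3/8) = [3/4, 393/512) <- contains code 6261/8192
  'e': [3/4 + 3/64*3/8, 3/4 + 3/64*3/4) = [393/512, 201/256)
  'a': [3/4 + 3/64*3/4, 3/4 + 3/64*7/8) = [201/256, 405/512)
  'c': [3/4 + 3/64*7/8, 3/4 + 3/64*1/1) = [405/512, 51/64)
  emit 'b', narrow to [3/4, 393/512)
Step 4: interval [3/4, 393/512), width = 393/512 - 3/4 = 9/512
  'b': [3/4 + 9/512*0/1, 3/4 + 9/512*3/8) = [3/4, 3099/4096)
  'e': [3/4 + 9/512*3/8, 3/4 + 9/512*3/4) = [3099/4096, 1563/2048)
  'a': [3/4 + 9/512*3/4, 3/4 + 9/512*7/8) = [1563/2048, 3135/4096) <- contains code 6261/8192
  'c': [3/4 + 9/512*7/8, 3/4 + 9/512*1/1) = [3135/4096, 393/512)
  emit 'a', narrow to [1563/2048, 3135/4096)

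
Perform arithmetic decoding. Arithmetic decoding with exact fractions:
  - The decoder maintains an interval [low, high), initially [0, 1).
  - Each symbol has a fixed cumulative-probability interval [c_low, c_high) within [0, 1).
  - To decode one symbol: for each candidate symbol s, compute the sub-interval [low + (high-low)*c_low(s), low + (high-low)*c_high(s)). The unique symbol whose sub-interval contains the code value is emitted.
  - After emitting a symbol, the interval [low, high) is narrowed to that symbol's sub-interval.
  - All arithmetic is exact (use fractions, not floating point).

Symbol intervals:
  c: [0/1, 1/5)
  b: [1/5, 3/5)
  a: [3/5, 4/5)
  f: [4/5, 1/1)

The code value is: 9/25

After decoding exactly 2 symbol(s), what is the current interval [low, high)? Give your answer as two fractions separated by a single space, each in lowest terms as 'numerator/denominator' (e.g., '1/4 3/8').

Answer: 7/25 11/25

Derivation:
Step 1: interval [0/1, 1/1), width = 1/1 - 0/1 = 1/1
  'c': [0/1 + 1/1*0/1, 0/1 + 1/1*1/5) = [0/1, 1/5)
  'b': [0/1 + 1/1*1/5, 0/1 + 1/1*3/5) = [1/5, 3/5) <- contains code 9/25
  'a': [0/1 + 1/1*3/5, 0/1 + 1/1*4/5) = [3/5, 4/5)
  'f': [0/1 + 1/1*4/5, 0/1 + 1/1*1/1) = [4/5, 1/1)
  emit 'b', narrow to [1/5, 3/5)
Step 2: interval [1/5, 3/5), width = 3/5 - 1/5 = 2/5
  'c': [1/5 + 2/5*0/1, 1/5 + 2/5*1/5) = [1/5, 7/25)
  'b': [1/5 + 2/5*1/5, 1/5 + 2/5*3/5) = [7/25, 11/25) <- contains code 9/25
  'a': [1/5 + 2/5*3/5, 1/5 + 2/5*4/5) = [11/25, 13/25)
  'f': [1/5 + 2/5*4/5, 1/5 + 2/5*1/1) = [13/25, 3/5)
  emit 'b', narrow to [7/25, 11/25)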